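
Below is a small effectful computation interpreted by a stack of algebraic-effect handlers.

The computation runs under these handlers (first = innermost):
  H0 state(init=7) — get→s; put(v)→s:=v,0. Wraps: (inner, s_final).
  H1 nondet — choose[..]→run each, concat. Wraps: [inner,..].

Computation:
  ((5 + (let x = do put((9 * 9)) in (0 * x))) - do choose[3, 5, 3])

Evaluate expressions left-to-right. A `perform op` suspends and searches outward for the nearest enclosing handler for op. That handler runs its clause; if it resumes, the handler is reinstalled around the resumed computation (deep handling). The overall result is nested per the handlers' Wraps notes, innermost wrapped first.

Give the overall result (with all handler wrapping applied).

Evaluation trace:
put(81) @ H0 ⇒ s:=81
choose[3, 5, 3] @ H1
  branch[0] choose=3:
    H0 returns (2, 81)
    H1 returns [(2, 81)]
  branch[1] choose=5:
    H0 returns (0, 81)
    H1 returns [(0, 81)]
  branch[2] choose=3:
    H0 returns (2, 81)
    H1 returns [(2, 81)]
= [(2, 81), (0, 81), (2, 81)]

Answer: [(2, 81), (0, 81), (2, 81)]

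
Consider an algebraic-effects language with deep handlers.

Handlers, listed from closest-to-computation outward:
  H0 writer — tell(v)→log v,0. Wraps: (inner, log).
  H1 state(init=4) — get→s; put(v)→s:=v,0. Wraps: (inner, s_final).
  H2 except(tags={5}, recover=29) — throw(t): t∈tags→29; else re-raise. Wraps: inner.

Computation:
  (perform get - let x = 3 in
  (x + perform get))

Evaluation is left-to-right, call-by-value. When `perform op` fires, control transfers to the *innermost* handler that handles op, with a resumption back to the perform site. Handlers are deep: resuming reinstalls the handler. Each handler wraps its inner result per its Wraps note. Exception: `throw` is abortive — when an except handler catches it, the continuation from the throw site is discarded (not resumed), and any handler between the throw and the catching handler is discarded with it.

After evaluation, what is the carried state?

Answer: 4

Step-by-step:
get @ H1 ⇒ 4
get @ H1 ⇒ 4
H0 returns (-3, ())
H1 returns ((-3, ()), 4)
H2 returns ((-3, ()), 4)
= ((-3, ()), 4)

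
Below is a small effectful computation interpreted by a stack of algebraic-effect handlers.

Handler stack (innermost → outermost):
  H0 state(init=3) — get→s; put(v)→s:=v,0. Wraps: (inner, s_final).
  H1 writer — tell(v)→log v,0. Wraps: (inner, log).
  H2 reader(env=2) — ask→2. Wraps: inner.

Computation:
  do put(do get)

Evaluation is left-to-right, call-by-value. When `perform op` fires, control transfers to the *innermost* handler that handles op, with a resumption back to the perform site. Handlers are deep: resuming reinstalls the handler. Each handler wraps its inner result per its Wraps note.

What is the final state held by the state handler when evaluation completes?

Evaluation trace:
get @ H0 ⇒ 3
put(3) @ H0 ⇒ s:=3
H0 returns (0, 3)
H1 returns ((0, 3), ())
H2 returns ((0, 3), ())
= ((0, 3), ())

Answer: 3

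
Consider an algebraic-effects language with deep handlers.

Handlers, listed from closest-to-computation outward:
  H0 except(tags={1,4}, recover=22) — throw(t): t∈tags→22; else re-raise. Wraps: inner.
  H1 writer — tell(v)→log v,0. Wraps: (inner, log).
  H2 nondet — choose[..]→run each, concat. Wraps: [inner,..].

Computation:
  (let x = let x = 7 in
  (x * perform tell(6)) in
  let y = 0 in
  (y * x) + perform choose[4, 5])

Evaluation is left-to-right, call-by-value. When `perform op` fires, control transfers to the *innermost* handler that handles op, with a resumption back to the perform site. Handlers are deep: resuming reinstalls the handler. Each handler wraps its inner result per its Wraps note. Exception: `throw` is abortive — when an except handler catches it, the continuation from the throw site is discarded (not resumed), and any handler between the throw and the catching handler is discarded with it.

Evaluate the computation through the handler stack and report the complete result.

Answer: [(4, (6)), (5, (6))]

Step-by-step:
tell(6) @ H1 ⇒ log+=6
choose[4, 5] @ H2
  branch[0] choose=4:
    H0 returns 4
    H1 returns (4, (6))
    H2 returns [(4, (6))]
  branch[1] choose=5:
    H0 returns 5
    H1 returns (5, (6))
    H2 returns [(5, (6))]
= [(4, (6)), (5, (6))]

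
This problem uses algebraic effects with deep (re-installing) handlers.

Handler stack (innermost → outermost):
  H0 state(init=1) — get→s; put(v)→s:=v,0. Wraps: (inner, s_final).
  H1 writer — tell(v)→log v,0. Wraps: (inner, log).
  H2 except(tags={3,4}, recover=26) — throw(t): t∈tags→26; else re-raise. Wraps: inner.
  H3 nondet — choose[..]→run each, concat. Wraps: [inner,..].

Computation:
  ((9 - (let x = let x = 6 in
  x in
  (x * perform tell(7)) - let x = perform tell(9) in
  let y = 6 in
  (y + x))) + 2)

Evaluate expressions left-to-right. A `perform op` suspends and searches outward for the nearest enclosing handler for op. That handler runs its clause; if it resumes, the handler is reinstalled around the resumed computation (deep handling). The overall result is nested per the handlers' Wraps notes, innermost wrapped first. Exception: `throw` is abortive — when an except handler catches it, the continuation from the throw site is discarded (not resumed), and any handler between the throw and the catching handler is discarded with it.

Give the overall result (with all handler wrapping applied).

Evaluation trace:
tell(7) @ H1 ⇒ log+=7
tell(9) @ H1 ⇒ log+=9
H0 returns (17, 1)
H1 returns ((17, 1), (7, 9))
H2 returns ((17, 1), (7, 9))
H3 returns [((17, 1), (7, 9))]
= [((17, 1), (7, 9))]

Answer: [((17, 1), (7, 9))]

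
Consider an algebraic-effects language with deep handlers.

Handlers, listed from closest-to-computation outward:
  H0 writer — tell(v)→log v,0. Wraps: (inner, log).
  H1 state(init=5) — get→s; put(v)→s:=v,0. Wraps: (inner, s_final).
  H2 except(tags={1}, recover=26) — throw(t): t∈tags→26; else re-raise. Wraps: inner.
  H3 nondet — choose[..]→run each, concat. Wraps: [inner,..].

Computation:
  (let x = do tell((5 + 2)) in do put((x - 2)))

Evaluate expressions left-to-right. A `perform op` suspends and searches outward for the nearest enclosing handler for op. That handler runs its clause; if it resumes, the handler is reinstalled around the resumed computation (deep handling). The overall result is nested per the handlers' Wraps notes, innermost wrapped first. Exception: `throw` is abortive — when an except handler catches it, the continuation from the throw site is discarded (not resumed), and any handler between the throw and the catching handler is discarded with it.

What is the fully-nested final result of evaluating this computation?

Evaluation trace:
tell(7) @ H0 ⇒ log+=7
put(-2) @ H1 ⇒ s:=-2
H0 returns (0, (7))
H1 returns ((0, (7)), -2)
H2 returns ((0, (7)), -2)
H3 returns [((0, (7)), -2)]
= [((0, (7)), -2)]

Answer: [((0, (7)), -2)]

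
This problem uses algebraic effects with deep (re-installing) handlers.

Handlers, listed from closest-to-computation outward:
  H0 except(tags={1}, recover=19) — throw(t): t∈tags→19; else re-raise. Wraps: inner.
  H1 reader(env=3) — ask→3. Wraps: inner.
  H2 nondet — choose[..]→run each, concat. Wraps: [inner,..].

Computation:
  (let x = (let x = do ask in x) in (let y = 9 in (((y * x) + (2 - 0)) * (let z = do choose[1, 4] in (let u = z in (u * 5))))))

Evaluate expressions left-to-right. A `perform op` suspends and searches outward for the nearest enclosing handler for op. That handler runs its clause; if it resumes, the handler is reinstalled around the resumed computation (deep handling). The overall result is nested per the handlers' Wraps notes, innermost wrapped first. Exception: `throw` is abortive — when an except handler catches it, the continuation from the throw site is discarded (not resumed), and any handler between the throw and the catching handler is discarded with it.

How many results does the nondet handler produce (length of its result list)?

Answer: 2

Evaluation trace:
ask @ H1 ⇒ 3
choose[1, 4] @ H2
  branch[0] choose=1:
    H0 returns 145
    H1 returns 145
    H2 returns [145]
  branch[1] choose=4:
    H0 returns 580
    H1 returns 580
    H2 returns [580]
= [145, 580]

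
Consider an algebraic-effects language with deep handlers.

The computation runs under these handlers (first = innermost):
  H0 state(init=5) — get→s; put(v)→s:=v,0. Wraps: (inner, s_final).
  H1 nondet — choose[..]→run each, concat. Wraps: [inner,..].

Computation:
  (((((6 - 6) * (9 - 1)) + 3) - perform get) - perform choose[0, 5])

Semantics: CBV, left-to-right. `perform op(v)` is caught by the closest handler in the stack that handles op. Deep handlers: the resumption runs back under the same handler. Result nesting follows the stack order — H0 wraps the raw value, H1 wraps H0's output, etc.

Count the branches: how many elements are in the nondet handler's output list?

Evaluation trace:
get @ H0 ⇒ 5
choose[0, 5] @ H1
  branch[0] choose=0:
    H0 returns (-2, 5)
    H1 returns [(-2, 5)]
  branch[1] choose=5:
    H0 returns (-7, 5)
    H1 returns [(-7, 5)]
= [(-2, 5), (-7, 5)]

Answer: 2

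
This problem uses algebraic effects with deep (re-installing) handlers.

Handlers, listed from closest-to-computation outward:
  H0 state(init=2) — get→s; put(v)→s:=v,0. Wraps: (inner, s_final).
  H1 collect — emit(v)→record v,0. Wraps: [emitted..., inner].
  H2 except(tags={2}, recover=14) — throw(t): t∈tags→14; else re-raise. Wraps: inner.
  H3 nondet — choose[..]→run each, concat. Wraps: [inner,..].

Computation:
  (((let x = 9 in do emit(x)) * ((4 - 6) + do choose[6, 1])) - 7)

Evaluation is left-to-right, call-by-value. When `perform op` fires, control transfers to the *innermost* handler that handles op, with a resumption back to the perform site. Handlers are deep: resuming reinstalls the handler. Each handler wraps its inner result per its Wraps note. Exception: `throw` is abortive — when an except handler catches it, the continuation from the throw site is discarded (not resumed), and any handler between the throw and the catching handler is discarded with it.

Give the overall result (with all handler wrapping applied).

Evaluation trace:
emit(9) @ H1 ⇒ out+=9
choose[6, 1] @ H3
  branch[0] choose=6:
    H0 returns (-7, 2)
    H1 returns [9, (-7, 2)]
    H2 returns [9, (-7, 2)]
    H3 returns [[9, (-7, 2)]]
  branch[1] choose=1:
    H0 returns (-7, 2)
    H1 returns [9, (-7, 2)]
    H2 returns [9, (-7, 2)]
    H3 returns [[9, (-7, 2)]]
= [[9, (-7, 2)], [9, (-7, 2)]]

Answer: [[9, (-7, 2)], [9, (-7, 2)]]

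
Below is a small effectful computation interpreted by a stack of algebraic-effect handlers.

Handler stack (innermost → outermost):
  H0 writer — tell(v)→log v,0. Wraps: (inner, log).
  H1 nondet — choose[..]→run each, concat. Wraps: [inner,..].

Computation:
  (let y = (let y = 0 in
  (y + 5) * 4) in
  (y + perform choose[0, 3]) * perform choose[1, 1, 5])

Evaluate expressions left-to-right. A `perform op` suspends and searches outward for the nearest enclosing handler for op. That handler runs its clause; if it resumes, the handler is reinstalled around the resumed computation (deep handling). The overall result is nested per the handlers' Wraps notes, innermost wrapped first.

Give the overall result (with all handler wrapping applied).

Evaluation trace:
choose[0, 3] @ H1
  branch[0] choose=0:
    choose[1, 1, 5] @ H1
      branch[0] choose=1:
        H0 returns (20, ())
        H1 returns [(20, ())]
      branch[1] choose=1:
        H0 returns (20, ())
        H1 returns [(20, ())]
      branch[2] choose=5:
        H0 returns (100, ())
        H1 returns [(100, ())]
  branch[1] choose=3:
    choose[1, 1, 5] @ H1
      branch[0] choose=1:
        H0 returns (23, ())
        H1 returns [(23, ())]
      branch[1] choose=1:
        H0 returns (23, ())
        H1 returns [(23, ())]
      branch[2] choose=5:
        H0 returns (115, ())
        H1 returns [(115, ())]
= [(20, ()), (20, ()), (100, ()), (23, ()), (23, ()), (115, ())]

Answer: [(20, ()), (20, ()), (100, ()), (23, ()), (23, ()), (115, ())]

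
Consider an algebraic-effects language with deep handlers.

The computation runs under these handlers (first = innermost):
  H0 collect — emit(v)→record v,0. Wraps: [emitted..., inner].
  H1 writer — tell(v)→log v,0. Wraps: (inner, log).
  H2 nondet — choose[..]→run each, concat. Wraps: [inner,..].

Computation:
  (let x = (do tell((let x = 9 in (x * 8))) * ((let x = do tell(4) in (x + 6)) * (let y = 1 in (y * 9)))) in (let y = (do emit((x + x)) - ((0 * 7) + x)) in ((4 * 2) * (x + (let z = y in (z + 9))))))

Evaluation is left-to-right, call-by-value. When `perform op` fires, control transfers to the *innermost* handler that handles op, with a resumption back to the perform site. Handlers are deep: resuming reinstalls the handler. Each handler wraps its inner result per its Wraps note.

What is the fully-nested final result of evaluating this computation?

Step-by-step:
tell(72) @ H1 ⇒ log+=72
tell(4) @ H1 ⇒ log+=4
emit(0) @ H0 ⇒ out+=0
H0 returns [0, 72]
H1 returns ([0, 72], (72, 4))
H2 returns [([0, 72], (72, 4))]
= [([0, 72], (72, 4))]

Answer: [([0, 72], (72, 4))]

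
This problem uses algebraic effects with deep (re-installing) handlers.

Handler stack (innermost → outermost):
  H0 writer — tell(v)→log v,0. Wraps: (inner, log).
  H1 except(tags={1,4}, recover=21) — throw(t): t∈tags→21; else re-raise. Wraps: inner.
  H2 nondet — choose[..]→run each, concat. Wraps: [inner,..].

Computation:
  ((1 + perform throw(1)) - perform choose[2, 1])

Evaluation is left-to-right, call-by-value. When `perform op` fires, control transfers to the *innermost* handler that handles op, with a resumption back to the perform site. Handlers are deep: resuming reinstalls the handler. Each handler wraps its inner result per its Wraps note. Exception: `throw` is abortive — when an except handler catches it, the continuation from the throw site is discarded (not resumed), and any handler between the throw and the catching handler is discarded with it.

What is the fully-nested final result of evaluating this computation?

Working:
throw(1) @ H1 caught ⇒ 21
H2 returns [21]
= [21]

Answer: [21]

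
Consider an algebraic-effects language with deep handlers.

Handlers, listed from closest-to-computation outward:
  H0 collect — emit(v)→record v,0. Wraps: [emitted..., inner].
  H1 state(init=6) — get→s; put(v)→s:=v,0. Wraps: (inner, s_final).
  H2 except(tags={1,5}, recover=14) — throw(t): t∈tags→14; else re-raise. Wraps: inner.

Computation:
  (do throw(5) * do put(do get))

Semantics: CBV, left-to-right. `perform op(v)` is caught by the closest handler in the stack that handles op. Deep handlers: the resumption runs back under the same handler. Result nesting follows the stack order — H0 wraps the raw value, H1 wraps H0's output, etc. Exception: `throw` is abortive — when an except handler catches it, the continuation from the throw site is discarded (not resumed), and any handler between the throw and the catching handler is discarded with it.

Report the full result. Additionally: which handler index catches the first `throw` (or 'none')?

Working:
throw(5) @ H2 caught ⇒ 14
= 14

Answer: 14 ; first throw caught by: H2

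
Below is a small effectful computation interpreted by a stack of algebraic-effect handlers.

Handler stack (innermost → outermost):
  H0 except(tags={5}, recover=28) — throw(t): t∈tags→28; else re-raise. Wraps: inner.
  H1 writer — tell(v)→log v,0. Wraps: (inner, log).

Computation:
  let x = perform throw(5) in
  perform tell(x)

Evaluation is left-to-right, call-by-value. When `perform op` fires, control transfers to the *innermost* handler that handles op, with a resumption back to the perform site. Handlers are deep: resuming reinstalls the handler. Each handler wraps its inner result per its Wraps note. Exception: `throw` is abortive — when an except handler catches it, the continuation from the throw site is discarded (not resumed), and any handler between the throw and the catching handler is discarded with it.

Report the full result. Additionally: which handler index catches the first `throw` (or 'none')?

Answer: (28, ()) ; first throw caught by: H0

Evaluation trace:
throw(5) @ H0 caught ⇒ 28
H1 returns (28, ())
= (28, ())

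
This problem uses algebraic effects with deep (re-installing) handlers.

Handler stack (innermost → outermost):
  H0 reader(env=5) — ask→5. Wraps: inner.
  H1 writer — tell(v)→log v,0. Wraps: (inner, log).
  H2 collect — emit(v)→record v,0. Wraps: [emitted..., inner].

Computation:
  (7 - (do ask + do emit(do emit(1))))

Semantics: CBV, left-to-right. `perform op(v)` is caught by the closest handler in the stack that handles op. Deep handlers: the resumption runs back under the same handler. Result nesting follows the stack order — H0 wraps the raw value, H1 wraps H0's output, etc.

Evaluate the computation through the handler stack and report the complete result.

Evaluation trace:
ask @ H0 ⇒ 5
emit(1) @ H2 ⇒ out+=1
emit(0) @ H2 ⇒ out+=0
H0 returns 2
H1 returns (2, ())
H2 returns [1, 0, (2, ())]
= [1, 0, (2, ())]

Answer: [1, 0, (2, ())]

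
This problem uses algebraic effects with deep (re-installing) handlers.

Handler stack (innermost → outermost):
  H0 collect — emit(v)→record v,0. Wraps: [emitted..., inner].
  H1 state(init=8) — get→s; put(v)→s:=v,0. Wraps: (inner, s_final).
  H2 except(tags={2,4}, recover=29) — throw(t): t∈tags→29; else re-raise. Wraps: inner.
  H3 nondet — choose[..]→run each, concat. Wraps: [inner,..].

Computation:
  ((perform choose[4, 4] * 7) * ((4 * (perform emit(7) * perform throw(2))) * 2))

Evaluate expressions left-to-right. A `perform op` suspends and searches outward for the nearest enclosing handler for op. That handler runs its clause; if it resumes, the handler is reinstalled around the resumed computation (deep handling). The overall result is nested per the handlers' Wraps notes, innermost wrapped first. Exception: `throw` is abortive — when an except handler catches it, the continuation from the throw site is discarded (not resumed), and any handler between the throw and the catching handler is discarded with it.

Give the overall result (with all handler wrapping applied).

Answer: [29, 29]

Step-by-step:
choose[4, 4] @ H3
  branch[0] choose=4:
    emit(7) @ H0 ⇒ out+=7
    throw(2) @ H2 caught ⇒ 29
    H3 returns [29]
  branch[1] choose=4:
    emit(7) @ H0 ⇒ out+=7
    throw(2) @ H2 caught ⇒ 29
    H3 returns [29]
= [29, 29]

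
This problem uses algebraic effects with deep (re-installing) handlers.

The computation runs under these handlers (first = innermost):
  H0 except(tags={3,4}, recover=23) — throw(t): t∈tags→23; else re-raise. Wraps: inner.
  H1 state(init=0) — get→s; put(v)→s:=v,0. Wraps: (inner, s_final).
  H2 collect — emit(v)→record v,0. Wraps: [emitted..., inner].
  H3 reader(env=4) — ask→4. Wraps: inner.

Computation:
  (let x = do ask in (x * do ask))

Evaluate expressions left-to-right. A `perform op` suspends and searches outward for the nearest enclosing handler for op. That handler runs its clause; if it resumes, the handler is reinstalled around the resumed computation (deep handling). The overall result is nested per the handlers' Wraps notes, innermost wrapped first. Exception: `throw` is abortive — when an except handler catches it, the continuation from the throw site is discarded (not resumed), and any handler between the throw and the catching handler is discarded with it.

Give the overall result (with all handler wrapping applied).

Answer: [(16, 0)]

Step-by-step:
ask @ H3 ⇒ 4
ask @ H3 ⇒ 4
H0 returns 16
H1 returns (16, 0)
H2 returns [(16, 0)]
H3 returns [(16, 0)]
= [(16, 0)]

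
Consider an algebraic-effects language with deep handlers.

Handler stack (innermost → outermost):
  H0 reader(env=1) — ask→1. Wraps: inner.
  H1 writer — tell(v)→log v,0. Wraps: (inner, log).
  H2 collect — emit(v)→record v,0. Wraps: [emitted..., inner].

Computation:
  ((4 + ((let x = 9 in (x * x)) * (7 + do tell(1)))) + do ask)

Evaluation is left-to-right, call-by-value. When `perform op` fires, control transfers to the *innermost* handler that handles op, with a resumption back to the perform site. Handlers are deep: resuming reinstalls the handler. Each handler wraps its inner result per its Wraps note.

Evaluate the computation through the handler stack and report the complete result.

Working:
tell(1) @ H1 ⇒ log+=1
ask @ H0 ⇒ 1
H0 returns 572
H1 returns (572, (1))
H2 returns [(572, (1))]
= [(572, (1))]

Answer: [(572, (1))]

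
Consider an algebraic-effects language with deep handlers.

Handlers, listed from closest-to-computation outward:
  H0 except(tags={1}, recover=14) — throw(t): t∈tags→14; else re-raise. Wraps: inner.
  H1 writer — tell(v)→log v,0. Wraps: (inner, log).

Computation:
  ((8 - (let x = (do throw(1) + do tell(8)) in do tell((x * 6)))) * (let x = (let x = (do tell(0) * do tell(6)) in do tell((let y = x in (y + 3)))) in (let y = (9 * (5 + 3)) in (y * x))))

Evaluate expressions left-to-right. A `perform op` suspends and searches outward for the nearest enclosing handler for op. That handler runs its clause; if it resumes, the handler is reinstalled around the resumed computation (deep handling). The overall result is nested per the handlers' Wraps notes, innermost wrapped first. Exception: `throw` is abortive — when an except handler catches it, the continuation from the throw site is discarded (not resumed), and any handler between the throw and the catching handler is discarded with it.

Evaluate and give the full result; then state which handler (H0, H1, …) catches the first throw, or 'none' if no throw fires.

Evaluation trace:
throw(1) @ H0 caught ⇒ 14
H1 returns (14, ())
= (14, ())

Answer: (14, ()) ; first throw caught by: H0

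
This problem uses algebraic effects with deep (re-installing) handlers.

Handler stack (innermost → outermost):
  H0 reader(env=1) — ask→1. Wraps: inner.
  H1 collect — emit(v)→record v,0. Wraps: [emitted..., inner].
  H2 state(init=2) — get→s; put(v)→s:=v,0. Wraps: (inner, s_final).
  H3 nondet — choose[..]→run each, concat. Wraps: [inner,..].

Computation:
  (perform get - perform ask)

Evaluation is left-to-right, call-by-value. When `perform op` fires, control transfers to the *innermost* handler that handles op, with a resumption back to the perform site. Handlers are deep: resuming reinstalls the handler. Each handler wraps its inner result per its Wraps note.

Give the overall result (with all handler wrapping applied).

Answer: [([1], 2)]

Step-by-step:
get @ H2 ⇒ 2
ask @ H0 ⇒ 1
H0 returns 1
H1 returns [1]
H2 returns ([1], 2)
H3 returns [([1], 2)]
= [([1], 2)]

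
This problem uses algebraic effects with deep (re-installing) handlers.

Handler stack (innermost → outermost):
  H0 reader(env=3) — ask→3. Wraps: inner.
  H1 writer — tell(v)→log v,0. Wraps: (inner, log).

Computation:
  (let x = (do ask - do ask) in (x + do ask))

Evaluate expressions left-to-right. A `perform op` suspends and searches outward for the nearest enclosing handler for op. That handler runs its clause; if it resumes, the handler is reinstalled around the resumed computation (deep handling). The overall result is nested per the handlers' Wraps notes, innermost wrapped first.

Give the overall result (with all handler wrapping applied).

Step-by-step:
ask @ H0 ⇒ 3
ask @ H0 ⇒ 3
ask @ H0 ⇒ 3
H0 returns 3
H1 returns (3, ())
= (3, ())

Answer: (3, ())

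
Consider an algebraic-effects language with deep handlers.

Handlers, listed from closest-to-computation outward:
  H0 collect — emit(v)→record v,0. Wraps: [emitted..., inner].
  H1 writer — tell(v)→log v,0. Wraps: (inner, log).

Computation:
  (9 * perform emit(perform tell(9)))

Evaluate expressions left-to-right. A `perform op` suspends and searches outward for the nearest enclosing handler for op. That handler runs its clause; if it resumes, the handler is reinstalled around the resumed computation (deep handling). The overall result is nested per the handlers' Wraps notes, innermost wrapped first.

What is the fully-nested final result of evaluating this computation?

Answer: ([0, 0], (9))

Working:
tell(9) @ H1 ⇒ log+=9
emit(0) @ H0 ⇒ out+=0
H0 returns [0, 0]
H1 returns ([0, 0], (9))
= ([0, 0], (9))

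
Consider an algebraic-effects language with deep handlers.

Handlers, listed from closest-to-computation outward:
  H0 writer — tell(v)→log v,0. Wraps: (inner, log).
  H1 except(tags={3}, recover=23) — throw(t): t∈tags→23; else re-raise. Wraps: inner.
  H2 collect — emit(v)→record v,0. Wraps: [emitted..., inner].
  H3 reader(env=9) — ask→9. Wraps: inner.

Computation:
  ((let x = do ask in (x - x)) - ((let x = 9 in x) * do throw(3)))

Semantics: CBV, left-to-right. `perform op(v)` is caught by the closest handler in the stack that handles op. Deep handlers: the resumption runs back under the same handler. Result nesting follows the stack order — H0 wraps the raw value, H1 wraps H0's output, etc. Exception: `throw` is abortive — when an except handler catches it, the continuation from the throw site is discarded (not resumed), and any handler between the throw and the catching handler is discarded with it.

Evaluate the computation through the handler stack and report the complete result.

Step-by-step:
ask @ H3 ⇒ 9
throw(3) @ H1 caught ⇒ 23
H2 returns [23]
H3 returns [23]
= [23]

Answer: [23]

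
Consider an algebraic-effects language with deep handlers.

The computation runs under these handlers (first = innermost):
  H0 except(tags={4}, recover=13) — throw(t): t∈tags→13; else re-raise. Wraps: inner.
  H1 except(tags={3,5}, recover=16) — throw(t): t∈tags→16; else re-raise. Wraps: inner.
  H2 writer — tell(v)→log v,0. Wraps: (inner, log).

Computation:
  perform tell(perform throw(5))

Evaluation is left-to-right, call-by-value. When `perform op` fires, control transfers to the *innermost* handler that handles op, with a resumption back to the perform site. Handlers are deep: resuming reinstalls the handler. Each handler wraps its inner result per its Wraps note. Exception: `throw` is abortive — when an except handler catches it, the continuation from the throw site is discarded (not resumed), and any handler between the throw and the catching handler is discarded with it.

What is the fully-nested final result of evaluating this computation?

Working:
throw(5) @ H0 re-raised
throw(5) @ H1 caught ⇒ 16
H2 returns (16, ())
= (16, ())

Answer: (16, ())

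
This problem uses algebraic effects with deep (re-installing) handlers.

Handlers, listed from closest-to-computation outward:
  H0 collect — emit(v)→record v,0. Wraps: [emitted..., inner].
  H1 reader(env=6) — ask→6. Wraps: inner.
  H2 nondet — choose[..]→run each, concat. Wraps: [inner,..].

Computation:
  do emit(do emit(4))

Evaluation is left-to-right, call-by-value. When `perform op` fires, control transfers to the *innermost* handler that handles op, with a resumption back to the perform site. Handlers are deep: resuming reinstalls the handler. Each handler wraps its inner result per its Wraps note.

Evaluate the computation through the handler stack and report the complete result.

Answer: [[4, 0, 0]]

Evaluation trace:
emit(4) @ H0 ⇒ out+=4
emit(0) @ H0 ⇒ out+=0
H0 returns [4, 0, 0]
H1 returns [4, 0, 0]
H2 returns [[4, 0, 0]]
= [[4, 0, 0]]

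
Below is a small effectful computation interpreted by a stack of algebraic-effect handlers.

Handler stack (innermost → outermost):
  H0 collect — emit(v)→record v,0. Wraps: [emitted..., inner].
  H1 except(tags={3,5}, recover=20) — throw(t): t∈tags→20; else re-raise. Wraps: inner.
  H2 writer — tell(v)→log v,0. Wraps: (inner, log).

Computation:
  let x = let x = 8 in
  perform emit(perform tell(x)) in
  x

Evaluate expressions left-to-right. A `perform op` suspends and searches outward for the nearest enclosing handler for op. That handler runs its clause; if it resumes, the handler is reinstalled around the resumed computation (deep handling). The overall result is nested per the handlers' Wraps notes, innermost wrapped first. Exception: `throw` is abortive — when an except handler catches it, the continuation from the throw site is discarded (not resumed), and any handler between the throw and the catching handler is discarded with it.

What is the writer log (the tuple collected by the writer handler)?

Step-by-step:
tell(8) @ H2 ⇒ log+=8
emit(0) @ H0 ⇒ out+=0
H0 returns [0, 0]
H1 returns [0, 0]
H2 returns ([0, 0], (8))
= ([0, 0], (8))

Answer: (8)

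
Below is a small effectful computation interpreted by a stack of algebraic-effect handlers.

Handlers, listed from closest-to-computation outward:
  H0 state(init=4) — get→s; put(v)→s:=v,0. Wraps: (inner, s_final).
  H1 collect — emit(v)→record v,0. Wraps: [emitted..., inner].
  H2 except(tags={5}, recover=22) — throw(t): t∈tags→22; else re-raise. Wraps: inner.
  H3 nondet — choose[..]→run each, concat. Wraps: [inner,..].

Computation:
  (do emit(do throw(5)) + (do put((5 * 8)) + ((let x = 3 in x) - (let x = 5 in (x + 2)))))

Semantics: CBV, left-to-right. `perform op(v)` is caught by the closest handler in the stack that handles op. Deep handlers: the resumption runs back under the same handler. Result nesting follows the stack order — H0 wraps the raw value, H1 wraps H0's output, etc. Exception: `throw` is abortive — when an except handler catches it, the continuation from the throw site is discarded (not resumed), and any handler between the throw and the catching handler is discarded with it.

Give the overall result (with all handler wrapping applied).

Answer: [22]

Evaluation trace:
throw(5) @ H2 caught ⇒ 22
H3 returns [22]
= [22]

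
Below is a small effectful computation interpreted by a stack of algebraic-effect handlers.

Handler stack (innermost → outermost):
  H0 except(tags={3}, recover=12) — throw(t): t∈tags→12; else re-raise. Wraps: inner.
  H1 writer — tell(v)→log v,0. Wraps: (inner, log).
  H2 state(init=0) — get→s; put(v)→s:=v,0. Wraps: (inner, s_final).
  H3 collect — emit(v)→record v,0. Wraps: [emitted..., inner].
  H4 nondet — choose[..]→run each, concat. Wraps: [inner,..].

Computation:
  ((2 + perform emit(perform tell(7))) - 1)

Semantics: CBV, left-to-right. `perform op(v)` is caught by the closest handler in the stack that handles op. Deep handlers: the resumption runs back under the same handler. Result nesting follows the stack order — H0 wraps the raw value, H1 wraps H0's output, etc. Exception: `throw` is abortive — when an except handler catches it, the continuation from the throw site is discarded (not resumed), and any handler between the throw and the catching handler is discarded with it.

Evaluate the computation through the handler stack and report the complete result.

Working:
tell(7) @ H1 ⇒ log+=7
emit(0) @ H3 ⇒ out+=0
H0 returns 1
H1 returns (1, (7))
H2 returns ((1, (7)), 0)
H3 returns [0, ((1, (7)), 0)]
H4 returns [[0, ((1, (7)), 0)]]
= [[0, ((1, (7)), 0)]]

Answer: [[0, ((1, (7)), 0)]]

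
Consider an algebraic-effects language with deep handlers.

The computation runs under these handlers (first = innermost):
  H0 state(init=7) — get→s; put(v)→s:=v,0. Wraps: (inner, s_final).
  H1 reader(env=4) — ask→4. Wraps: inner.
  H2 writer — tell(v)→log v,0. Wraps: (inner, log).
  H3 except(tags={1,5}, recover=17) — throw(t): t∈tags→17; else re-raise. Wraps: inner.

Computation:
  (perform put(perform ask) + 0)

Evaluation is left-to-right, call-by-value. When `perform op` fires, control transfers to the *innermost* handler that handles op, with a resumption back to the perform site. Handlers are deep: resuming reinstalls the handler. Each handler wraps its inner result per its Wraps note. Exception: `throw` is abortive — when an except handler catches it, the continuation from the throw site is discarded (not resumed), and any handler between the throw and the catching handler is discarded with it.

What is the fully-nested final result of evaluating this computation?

Answer: ((0, 4), ())

Working:
ask @ H1 ⇒ 4
put(4) @ H0 ⇒ s:=4
H0 returns (0, 4)
H1 returns (0, 4)
H2 returns ((0, 4), ())
H3 returns ((0, 4), ())
= ((0, 4), ())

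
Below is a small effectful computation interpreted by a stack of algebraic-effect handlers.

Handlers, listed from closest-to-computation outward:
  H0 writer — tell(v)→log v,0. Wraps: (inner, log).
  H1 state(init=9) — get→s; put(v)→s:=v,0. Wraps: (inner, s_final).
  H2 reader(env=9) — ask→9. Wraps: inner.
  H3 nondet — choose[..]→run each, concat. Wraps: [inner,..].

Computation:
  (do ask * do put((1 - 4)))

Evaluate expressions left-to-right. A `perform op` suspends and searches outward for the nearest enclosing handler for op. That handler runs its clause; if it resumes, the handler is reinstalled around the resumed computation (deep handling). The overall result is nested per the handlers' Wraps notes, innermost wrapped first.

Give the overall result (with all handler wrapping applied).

Answer: [((0, ()), -3)]

Evaluation trace:
ask @ H2 ⇒ 9
put(-3) @ H1 ⇒ s:=-3
H0 returns (0, ())
H1 returns ((0, ()), -3)
H2 returns ((0, ()), -3)
H3 returns [((0, ()), -3)]
= [((0, ()), -3)]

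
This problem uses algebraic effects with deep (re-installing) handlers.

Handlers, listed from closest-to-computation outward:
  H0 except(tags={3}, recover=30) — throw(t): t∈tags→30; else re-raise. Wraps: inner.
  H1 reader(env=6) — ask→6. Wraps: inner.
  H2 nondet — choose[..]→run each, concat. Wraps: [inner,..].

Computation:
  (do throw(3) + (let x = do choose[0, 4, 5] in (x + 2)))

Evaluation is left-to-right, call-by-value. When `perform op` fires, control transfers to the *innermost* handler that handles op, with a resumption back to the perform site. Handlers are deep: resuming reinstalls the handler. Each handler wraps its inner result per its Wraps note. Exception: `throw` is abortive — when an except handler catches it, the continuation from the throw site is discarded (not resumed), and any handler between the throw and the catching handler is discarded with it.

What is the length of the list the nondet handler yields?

Answer: 1

Working:
throw(3) @ H0 caught ⇒ 30
H1 returns 30
H2 returns [30]
= [30]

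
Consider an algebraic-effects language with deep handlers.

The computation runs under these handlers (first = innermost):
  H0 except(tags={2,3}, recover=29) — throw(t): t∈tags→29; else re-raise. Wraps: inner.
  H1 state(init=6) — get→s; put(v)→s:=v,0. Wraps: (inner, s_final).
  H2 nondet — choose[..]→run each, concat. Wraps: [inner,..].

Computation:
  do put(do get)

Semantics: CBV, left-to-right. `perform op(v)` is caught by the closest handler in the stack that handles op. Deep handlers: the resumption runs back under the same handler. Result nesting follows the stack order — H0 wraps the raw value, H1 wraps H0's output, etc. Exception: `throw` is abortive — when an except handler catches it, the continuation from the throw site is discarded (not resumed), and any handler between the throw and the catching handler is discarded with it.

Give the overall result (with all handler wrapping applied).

Answer: [(0, 6)]

Evaluation trace:
get @ H1 ⇒ 6
put(6) @ H1 ⇒ s:=6
H0 returns 0
H1 returns (0, 6)
H2 returns [(0, 6)]
= [(0, 6)]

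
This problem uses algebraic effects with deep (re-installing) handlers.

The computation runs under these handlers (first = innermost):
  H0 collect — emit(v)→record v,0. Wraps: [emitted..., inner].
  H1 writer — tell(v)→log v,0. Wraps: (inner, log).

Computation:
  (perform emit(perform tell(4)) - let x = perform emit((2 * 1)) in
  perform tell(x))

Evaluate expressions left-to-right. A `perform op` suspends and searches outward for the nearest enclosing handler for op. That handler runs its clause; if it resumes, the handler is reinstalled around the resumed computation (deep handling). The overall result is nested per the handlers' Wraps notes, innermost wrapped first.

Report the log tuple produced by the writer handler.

Answer: (4, 0)

Evaluation trace:
tell(4) @ H1 ⇒ log+=4
emit(0) @ H0 ⇒ out+=0
emit(2) @ H0 ⇒ out+=2
tell(0) @ H1 ⇒ log+=0
H0 returns [0, 2, 0]
H1 returns ([0, 2, 0], (4, 0))
= ([0, 2, 0], (4, 0))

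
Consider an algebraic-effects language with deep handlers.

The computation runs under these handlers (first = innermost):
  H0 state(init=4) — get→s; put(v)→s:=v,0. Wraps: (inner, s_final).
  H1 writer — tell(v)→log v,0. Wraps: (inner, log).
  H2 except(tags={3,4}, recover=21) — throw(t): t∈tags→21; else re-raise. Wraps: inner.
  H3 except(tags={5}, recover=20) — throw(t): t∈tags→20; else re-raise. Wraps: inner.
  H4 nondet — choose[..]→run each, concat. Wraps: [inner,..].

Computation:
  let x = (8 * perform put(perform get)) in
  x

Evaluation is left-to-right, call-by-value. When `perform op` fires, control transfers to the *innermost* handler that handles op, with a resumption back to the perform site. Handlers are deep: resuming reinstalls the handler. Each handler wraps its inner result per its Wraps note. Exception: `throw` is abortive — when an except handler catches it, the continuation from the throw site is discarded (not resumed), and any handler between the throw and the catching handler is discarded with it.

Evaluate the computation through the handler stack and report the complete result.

Evaluation trace:
get @ H0 ⇒ 4
put(4) @ H0 ⇒ s:=4
H0 returns (0, 4)
H1 returns ((0, 4), ())
H2 returns ((0, 4), ())
H3 returns ((0, 4), ())
H4 returns [((0, 4), ())]
= [((0, 4), ())]

Answer: [((0, 4), ())]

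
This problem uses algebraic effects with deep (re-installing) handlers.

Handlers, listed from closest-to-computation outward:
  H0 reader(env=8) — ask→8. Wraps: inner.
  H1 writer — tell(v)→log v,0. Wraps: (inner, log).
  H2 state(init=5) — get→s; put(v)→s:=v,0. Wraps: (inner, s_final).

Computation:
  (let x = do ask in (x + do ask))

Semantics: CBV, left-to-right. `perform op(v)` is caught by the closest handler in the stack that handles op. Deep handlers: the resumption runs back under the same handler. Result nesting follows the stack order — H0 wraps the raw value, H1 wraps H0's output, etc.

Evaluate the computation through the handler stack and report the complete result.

Answer: ((16, ()), 5)

Step-by-step:
ask @ H0 ⇒ 8
ask @ H0 ⇒ 8
H0 returns 16
H1 returns (16, ())
H2 returns ((16, ()), 5)
= ((16, ()), 5)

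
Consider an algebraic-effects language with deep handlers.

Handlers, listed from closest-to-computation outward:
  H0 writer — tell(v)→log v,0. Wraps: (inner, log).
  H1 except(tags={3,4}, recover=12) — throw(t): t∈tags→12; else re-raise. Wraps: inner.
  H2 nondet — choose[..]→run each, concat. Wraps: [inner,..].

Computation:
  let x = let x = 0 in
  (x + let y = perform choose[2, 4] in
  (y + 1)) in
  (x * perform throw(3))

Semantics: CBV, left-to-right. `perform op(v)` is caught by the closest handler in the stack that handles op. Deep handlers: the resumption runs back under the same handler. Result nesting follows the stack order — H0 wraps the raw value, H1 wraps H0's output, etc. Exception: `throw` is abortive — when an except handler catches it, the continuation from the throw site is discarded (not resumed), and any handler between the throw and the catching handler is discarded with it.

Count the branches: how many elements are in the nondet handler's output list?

Answer: 2

Step-by-step:
choose[2, 4] @ H2
  branch[0] choose=2:
    throw(3) @ H1 caught ⇒ 12
    H2 returns [12]
  branch[1] choose=4:
    throw(3) @ H1 caught ⇒ 12
    H2 returns [12]
= [12, 12]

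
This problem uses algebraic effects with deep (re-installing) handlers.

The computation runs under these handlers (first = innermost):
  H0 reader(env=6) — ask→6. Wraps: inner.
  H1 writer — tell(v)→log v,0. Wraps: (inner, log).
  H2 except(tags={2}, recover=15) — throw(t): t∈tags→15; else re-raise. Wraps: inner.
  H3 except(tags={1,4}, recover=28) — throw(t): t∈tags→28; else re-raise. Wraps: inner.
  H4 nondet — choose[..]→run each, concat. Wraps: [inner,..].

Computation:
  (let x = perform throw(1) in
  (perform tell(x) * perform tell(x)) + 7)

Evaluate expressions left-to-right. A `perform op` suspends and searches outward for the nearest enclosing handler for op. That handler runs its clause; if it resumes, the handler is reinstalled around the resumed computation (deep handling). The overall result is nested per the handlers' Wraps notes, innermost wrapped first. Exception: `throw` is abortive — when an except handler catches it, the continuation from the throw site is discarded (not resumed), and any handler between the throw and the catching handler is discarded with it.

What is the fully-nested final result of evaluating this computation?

Answer: [28]

Working:
throw(1) @ H2 re-raised
throw(1) @ H3 caught ⇒ 28
H4 returns [28]
= [28]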